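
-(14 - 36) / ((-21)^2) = 22 / 441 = 0.05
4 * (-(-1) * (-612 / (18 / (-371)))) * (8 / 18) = 201824 / 9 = 22424.89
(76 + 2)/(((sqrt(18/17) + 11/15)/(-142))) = 31068180/1993 - 7476300 *sqrt(34)/1993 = -6284.88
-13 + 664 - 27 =624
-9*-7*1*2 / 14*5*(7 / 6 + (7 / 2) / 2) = 525 / 4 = 131.25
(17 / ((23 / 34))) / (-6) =-289 / 69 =-4.19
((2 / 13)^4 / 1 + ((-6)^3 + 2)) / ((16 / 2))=-3056019 / 114244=-26.75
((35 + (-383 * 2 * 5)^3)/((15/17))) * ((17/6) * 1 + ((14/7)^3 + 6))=-2143651109309/2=-1071825554654.50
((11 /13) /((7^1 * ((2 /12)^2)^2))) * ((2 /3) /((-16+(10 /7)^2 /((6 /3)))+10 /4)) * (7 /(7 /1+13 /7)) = -3259872 /492869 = -6.61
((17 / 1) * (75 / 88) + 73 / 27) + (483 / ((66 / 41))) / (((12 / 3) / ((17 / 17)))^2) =341623 / 9504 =35.95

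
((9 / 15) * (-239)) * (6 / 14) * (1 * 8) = -17208 / 35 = -491.66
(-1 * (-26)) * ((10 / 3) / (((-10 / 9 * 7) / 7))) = -78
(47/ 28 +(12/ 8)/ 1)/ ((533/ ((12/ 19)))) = 267/ 70889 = 0.00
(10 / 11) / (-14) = -5 / 77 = -0.06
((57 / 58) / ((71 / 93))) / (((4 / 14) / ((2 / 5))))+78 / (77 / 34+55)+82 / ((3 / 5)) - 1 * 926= -31516518871 / 40088730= -786.17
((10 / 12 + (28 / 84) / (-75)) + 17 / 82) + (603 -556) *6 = 2611009 / 9225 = 283.04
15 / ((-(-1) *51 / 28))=140 / 17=8.24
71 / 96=0.74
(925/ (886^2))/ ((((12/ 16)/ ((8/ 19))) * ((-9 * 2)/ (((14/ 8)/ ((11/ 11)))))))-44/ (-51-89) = 1107206482/ 3523650795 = 0.31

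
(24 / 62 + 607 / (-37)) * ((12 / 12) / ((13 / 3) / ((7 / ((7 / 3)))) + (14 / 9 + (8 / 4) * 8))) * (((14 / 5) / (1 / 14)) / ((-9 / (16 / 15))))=3032512 / 774225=3.92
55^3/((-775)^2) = 1331/4805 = 0.28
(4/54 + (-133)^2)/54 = 477605/1458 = 327.58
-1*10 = -10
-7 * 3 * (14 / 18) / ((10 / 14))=-343 / 15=-22.87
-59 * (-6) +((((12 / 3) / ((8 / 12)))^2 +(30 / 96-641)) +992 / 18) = -195.58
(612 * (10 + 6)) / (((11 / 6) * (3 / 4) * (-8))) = -890.18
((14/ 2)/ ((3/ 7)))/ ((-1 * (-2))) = 49/ 6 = 8.17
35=35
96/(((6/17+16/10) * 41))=4080/3403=1.20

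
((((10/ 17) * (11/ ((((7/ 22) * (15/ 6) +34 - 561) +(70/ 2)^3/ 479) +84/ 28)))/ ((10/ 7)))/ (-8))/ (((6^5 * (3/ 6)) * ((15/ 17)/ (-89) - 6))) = -5158351/ 92329005832416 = -0.00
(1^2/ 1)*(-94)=-94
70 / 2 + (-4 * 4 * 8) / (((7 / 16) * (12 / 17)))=-7969 / 21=-379.48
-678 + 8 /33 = -22366 /33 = -677.76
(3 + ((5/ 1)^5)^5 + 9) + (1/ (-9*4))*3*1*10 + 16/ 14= 12516975402832031767/ 42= 298023223876953137.31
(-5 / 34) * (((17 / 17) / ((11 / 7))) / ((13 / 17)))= -35 / 286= -0.12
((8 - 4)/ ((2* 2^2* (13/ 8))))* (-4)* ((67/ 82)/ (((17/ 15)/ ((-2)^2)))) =-32160/ 9061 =-3.55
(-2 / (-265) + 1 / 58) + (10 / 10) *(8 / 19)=130199 / 292030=0.45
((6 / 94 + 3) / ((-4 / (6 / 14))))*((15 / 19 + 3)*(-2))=2.49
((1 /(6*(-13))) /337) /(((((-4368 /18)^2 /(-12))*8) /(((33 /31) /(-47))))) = -297 /13531799520512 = -0.00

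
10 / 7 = 1.43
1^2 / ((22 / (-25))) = -25 / 22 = -1.14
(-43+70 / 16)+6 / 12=-305 / 8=-38.12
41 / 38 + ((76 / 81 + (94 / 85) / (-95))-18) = -20923103 / 1308150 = -15.99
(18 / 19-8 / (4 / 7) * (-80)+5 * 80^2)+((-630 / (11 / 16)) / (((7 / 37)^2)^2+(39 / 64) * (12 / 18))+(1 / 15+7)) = 31547383394588 / 1021630665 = 30879.44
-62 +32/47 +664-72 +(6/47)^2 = 1172310/2209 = 530.70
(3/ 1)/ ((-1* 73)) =-0.04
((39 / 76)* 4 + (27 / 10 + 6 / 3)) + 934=178743 / 190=940.75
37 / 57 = 0.65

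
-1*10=-10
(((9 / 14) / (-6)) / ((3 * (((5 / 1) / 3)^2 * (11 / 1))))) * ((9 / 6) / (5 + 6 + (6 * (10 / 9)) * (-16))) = 0.00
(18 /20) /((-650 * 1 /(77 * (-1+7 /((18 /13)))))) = -5621 /13000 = -0.43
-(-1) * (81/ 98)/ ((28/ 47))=3807/ 2744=1.39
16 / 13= 1.23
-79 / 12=-6.58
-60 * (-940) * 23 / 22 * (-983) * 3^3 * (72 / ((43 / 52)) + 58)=-107384004838800 / 473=-227027494373.78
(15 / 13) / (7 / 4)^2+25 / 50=0.88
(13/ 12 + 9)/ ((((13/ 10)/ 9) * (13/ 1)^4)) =1815/ 742586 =0.00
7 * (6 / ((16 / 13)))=273 / 8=34.12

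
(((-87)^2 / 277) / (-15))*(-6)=15138 / 1385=10.93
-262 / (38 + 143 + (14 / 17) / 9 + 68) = -1.05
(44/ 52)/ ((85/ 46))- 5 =-4.54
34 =34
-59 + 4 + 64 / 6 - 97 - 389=-1591 / 3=-530.33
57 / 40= 1.42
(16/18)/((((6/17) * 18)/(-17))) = -578/243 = -2.38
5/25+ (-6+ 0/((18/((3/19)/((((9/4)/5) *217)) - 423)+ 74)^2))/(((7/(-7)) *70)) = 2/7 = 0.29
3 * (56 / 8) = 21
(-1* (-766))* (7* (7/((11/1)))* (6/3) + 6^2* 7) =2198420/11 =199856.36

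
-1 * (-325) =325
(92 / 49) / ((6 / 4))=184 / 147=1.25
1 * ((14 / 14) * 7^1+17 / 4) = 45 / 4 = 11.25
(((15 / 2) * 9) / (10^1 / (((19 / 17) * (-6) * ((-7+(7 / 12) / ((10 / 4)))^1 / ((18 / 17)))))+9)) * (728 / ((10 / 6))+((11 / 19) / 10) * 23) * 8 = 33797470 / 1319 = 25623.56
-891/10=-89.10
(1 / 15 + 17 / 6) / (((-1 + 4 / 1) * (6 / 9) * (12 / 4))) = 29 / 60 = 0.48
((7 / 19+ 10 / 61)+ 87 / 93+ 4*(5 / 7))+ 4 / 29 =32550646 / 7293587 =4.46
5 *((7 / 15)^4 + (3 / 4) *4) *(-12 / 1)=-617104 / 3375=-182.85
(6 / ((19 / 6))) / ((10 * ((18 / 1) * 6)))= 1 / 570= 0.00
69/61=1.13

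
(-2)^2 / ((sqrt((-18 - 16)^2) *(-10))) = -1 / 85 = -0.01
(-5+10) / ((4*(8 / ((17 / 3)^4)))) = 417605 / 2592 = 161.11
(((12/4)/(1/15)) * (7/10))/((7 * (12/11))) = 33/8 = 4.12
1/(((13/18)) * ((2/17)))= 153/13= 11.77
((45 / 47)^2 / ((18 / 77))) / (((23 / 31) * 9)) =59675 / 101614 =0.59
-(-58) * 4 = 232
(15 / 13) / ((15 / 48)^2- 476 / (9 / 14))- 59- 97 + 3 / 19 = -65660437827 / 421322473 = -155.84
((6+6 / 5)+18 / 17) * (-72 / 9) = -5616 / 85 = -66.07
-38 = -38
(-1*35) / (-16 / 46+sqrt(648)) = -166635*sqrt(2) / 171364 - 805 / 42841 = -1.39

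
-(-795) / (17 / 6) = 4770 / 17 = 280.59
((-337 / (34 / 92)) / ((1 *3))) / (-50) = 7751 / 1275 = 6.08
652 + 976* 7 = 7484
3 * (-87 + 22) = -195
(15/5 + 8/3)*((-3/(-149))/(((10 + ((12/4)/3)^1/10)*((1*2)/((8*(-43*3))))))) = -87720/15049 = -5.83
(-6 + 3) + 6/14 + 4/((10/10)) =10/7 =1.43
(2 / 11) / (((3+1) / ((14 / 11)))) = 7 / 121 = 0.06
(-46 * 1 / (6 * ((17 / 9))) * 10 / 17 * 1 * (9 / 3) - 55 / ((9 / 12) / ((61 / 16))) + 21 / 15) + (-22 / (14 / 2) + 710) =421.51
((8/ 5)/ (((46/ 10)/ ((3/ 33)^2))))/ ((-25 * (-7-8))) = 8/ 1043625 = 0.00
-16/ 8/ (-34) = 1/ 17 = 0.06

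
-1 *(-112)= 112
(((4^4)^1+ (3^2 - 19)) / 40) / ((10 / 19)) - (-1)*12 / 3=3137 / 200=15.68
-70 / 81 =-0.86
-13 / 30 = -0.43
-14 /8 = -7 /4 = -1.75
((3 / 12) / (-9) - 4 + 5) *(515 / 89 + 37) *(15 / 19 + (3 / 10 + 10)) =7020524 / 15219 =461.30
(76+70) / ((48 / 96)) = 292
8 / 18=4 / 9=0.44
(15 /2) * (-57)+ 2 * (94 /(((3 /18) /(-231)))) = -521991 /2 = -260995.50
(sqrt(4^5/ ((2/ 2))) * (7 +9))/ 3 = 512/ 3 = 170.67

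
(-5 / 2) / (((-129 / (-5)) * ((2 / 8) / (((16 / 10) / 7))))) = -80 / 903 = -0.09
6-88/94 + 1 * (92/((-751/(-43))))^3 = 3010632311090/19907543297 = 151.23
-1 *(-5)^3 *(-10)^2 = 12500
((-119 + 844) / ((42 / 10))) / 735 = 725 / 3087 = 0.23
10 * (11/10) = 11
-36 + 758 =722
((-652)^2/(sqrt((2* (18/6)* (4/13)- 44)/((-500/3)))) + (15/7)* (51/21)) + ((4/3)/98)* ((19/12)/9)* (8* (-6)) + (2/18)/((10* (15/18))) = 168766/33075 + 2125520* sqrt(26715)/411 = 845285.82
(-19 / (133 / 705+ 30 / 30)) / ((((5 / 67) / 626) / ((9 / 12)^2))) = -505631781 / 6704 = -75422.40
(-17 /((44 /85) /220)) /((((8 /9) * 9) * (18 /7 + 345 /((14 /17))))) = -7225 /3372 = -2.14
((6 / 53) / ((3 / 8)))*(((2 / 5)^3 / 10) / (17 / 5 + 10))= 64 / 443875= 0.00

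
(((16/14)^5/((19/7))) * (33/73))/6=180224/3330187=0.05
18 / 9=2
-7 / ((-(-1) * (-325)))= 7 / 325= 0.02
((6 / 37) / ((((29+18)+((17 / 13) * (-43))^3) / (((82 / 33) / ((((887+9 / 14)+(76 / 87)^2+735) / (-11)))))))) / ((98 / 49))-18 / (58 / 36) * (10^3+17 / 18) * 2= -134349621678521181543795 / 6006887058331409486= -22365.93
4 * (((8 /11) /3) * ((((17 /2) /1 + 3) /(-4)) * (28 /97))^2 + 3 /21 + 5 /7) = 8903504 /2173479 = 4.10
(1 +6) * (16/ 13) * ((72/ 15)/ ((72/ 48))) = 1792/ 65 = 27.57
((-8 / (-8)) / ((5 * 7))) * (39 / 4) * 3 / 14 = 117 / 1960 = 0.06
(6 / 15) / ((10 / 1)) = 1 / 25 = 0.04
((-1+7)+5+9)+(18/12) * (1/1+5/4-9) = 79/8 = 9.88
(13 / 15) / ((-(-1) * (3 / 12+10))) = 52 / 615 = 0.08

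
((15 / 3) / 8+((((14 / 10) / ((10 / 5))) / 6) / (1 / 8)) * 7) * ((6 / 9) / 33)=859 / 5940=0.14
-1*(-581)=581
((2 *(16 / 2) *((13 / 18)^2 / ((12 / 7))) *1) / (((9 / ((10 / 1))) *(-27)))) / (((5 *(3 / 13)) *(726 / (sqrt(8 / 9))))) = -30758 *sqrt(2) / 192913083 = -0.00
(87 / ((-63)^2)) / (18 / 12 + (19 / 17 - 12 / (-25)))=0.01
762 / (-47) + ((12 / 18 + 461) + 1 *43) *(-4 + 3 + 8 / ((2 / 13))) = 1208924 / 47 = 25721.79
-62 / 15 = -4.13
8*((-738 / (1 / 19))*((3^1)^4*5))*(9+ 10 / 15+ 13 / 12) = -488386260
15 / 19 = 0.79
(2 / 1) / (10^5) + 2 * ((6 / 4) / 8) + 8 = 8.38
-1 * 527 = -527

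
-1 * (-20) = 20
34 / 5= 6.80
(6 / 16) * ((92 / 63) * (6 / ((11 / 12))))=276 / 77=3.58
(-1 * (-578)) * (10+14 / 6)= 21386 / 3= 7128.67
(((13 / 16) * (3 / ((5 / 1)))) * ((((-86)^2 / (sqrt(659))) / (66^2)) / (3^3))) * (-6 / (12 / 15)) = -24037 * sqrt(659) / 68894496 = -0.01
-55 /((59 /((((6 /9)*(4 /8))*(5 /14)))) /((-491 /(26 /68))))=2295425 /16107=142.51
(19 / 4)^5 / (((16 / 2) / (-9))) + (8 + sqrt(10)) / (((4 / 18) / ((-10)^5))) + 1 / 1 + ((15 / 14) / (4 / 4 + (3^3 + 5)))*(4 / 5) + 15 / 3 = -5025739.24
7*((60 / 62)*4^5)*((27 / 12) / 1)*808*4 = 1563770880 / 31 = 50444221.94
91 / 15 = 6.07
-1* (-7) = 7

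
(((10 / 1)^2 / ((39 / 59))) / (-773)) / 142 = -2950 / 2140437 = -0.00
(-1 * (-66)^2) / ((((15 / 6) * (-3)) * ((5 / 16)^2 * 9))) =247808 / 375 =660.82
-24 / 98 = -12 / 49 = -0.24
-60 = -60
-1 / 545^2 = -1 / 297025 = -0.00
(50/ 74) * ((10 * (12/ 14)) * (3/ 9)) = 500/ 259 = 1.93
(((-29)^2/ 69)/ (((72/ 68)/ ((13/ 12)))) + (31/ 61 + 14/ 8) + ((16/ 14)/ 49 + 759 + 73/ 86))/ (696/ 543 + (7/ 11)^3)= 2502245295748815661/ 4973049840969000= 503.16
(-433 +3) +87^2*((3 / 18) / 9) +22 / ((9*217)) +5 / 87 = -289.76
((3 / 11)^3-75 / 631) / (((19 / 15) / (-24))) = 29803680 / 15957359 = 1.87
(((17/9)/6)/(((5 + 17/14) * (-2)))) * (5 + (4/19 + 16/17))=-13909/89262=-0.16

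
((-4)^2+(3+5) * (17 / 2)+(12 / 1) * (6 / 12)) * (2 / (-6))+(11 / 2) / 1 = -24.50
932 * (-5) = -4660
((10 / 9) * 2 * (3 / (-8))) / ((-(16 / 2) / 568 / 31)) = 1834.17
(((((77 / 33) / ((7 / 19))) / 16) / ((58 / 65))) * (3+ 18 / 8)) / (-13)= -665 / 3712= -0.18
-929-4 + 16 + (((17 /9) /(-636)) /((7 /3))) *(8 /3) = -9185623 /10017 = -917.00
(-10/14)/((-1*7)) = 5/49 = 0.10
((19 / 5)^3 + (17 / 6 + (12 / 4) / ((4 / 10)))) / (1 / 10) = 48904 / 75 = 652.05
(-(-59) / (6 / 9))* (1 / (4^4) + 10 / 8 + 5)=283377 / 512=553.47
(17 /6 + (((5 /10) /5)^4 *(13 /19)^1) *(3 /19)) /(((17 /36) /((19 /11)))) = 92055351 /8882500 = 10.36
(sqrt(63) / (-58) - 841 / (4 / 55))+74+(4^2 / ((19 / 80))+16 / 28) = -6076403 / 532 - 3 * sqrt(7) / 58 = -11421.95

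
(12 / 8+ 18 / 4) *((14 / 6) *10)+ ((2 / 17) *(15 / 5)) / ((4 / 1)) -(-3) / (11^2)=576425 / 4114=140.11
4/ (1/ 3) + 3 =15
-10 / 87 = -0.11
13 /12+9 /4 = 3.33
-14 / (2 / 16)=-112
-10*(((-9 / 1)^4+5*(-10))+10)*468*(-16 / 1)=488292480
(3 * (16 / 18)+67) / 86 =209 / 258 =0.81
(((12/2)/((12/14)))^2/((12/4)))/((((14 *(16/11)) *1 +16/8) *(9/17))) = 9163/6642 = 1.38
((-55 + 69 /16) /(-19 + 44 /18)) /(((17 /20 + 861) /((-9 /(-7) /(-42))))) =-0.00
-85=-85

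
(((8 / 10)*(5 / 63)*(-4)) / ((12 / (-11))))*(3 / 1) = 44 / 63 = 0.70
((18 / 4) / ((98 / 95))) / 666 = 95 / 14504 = 0.01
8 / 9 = 0.89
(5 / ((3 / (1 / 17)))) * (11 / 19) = 55 / 969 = 0.06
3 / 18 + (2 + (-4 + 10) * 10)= 373 / 6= 62.17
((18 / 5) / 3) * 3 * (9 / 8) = 81 / 20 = 4.05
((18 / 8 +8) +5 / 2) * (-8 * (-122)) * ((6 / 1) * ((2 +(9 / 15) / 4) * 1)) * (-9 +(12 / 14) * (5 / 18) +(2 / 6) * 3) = -43609998 / 35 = -1245999.94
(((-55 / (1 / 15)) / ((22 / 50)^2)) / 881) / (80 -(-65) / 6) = -56250 / 1056319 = -0.05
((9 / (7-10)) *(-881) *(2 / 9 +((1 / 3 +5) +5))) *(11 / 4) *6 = 920645 / 2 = 460322.50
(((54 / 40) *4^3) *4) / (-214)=-864 / 535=-1.61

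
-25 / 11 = -2.27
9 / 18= 1 / 2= 0.50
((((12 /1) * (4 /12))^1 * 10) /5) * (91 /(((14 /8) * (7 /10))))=4160 /7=594.29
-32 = -32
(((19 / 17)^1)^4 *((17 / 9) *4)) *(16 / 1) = 8340544 / 44217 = 188.63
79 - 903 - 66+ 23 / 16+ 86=-12841 / 16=-802.56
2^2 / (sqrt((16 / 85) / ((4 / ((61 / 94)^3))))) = 188* sqrt(487390) / 3721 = 35.27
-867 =-867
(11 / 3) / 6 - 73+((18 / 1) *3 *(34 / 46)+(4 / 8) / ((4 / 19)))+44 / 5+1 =-168091 / 8280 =-20.30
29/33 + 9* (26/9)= 887/33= 26.88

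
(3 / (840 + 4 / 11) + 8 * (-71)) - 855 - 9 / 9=-13163423 / 9244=-1424.00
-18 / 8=-9 / 4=-2.25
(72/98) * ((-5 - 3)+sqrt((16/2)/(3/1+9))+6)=-72/49+12 * sqrt(6)/49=-0.87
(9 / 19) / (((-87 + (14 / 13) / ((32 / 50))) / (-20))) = 18720 / 168587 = 0.11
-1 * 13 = -13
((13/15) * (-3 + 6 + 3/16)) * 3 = 663/80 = 8.29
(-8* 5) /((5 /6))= -48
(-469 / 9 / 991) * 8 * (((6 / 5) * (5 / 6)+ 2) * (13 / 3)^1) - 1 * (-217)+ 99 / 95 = 180114446 / 847305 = 212.57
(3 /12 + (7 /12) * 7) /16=13 /48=0.27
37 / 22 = 1.68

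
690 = 690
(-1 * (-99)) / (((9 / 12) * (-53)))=-132 / 53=-2.49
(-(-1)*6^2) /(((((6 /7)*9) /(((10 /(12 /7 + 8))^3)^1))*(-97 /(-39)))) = 3901625 /1906244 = 2.05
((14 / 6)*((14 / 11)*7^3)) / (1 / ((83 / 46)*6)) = 11027.52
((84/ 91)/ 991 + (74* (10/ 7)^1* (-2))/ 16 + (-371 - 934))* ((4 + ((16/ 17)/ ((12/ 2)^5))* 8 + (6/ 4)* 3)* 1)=-16698764355295/ 1490150844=-11206.09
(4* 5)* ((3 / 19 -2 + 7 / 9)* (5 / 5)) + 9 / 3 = -3127 / 171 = -18.29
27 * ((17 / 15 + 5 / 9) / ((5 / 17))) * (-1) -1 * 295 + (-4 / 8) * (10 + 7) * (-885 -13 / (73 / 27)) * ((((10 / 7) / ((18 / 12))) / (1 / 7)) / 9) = 84629093 / 16425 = 5152.46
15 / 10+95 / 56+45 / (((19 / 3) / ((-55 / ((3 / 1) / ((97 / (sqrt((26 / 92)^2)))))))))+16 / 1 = -618167675 / 13832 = -44691.13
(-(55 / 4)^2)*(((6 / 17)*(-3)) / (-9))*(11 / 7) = -33275 / 952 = -34.95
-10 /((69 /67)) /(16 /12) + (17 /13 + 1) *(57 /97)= -343775 /58006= -5.93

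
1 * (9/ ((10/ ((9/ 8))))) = 81/ 80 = 1.01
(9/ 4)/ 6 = 3/ 8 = 0.38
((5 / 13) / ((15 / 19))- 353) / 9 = -13748 / 351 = -39.17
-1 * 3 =-3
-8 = -8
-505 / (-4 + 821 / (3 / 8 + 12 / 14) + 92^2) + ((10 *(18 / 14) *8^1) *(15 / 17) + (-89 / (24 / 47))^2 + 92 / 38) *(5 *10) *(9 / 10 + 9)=343600503471378815 / 22780606016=15083027.34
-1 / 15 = -0.07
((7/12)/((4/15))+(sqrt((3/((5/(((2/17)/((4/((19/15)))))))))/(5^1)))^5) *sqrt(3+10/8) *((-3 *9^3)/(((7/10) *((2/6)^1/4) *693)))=-18225 *sqrt(17)/308- 263169 *sqrt(190)/24339218750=-243.97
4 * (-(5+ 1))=-24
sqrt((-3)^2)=3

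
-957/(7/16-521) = 15312/8329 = 1.84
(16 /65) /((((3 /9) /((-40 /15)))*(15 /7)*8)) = -112 /975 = -0.11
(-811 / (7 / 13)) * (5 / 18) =-52715 / 126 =-418.37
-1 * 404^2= -163216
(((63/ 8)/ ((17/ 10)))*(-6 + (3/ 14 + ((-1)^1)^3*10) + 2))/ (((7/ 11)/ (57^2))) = -310393215/ 952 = -326043.29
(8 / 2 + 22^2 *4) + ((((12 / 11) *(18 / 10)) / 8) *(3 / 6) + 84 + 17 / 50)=2226909 / 1100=2024.46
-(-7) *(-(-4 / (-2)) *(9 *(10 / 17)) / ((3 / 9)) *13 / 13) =-3780 / 17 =-222.35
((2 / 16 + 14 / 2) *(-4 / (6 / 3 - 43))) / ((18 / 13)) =247 / 492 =0.50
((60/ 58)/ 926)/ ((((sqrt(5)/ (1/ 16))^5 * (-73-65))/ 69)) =-3 * sqrt(5)/ 703961497600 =-0.00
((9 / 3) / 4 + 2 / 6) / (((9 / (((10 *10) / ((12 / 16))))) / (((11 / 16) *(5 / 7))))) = 17875 / 2268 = 7.88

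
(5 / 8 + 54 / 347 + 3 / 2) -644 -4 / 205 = -641.74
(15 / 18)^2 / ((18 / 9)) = 25 / 72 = 0.35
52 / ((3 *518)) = 26 / 777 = 0.03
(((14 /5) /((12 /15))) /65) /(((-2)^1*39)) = -7 /10140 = -0.00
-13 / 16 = -0.81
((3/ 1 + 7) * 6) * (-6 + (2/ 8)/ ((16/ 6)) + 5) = -435/ 8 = -54.38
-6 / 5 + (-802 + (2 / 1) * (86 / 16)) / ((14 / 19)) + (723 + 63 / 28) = -97941 / 280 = -349.79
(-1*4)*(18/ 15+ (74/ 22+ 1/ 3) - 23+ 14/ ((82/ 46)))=277348/ 6765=41.00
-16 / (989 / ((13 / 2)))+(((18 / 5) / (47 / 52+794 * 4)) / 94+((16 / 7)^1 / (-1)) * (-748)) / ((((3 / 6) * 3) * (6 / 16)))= 7351874904455624 / 2418867711855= 3039.39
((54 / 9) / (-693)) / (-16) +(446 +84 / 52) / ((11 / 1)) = 977605 / 24024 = 40.69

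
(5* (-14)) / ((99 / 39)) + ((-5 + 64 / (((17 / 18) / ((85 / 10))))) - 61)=15920 / 33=482.42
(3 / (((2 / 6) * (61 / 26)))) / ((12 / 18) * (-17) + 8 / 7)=-2457 / 6527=-0.38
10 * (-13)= -130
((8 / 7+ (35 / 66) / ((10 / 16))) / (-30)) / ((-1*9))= 46 / 6237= 0.01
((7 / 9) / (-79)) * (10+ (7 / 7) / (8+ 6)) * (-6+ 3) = 47 / 158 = 0.30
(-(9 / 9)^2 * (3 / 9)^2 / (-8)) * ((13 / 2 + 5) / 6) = 23 / 864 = 0.03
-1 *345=-345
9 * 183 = 1647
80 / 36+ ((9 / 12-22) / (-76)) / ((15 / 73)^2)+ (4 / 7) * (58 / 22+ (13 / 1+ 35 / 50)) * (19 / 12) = 8295223 / 351120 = 23.63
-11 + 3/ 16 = -173/ 16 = -10.81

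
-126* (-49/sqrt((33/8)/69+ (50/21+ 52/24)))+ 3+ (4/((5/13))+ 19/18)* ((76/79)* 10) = 2989.53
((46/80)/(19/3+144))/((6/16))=23/2255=0.01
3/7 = 0.43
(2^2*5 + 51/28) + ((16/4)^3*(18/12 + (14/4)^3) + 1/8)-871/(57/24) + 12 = 2667671/1064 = 2507.21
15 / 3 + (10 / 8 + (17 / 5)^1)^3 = 844357 / 8000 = 105.54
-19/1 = -19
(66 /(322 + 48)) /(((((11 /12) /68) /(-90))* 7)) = -44064 /259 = -170.13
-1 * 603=-603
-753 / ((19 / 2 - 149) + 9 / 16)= 4016 / 741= 5.42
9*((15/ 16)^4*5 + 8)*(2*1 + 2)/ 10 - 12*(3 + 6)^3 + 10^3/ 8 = -1405795603/ 163840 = -8580.30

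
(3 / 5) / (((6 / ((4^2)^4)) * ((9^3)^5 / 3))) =32768 / 343151886824415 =0.00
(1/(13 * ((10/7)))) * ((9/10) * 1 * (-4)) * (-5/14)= 9/130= 0.07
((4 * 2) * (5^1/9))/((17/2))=80/153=0.52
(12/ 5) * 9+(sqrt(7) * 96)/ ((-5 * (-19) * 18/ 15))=16 * sqrt(7)/ 19+108/ 5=23.83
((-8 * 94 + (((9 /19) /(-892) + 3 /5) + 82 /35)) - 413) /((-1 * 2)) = 689309371 /1186360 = 581.03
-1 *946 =-946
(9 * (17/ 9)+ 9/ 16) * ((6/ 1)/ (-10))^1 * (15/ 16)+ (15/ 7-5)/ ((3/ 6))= -27943/ 1792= -15.59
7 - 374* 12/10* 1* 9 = -20161/5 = -4032.20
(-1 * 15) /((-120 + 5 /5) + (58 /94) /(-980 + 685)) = 69325 /549988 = 0.13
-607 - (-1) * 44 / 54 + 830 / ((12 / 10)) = 2308 / 27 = 85.48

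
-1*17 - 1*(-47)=30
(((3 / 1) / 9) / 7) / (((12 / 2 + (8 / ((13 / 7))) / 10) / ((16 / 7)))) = 520 / 30723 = 0.02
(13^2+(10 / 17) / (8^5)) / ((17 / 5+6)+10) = 235356185 / 27017216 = 8.71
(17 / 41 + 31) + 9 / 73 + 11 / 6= 599281 / 17958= 33.37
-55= -55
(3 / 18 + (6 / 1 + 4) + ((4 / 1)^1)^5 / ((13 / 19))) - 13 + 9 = 117217 / 78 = 1502.78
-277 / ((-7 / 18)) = 712.29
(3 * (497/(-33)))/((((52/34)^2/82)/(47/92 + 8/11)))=-7378858109/3762616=-1961.10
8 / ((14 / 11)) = 44 / 7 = 6.29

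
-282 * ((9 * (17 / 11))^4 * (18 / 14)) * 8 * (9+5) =-22252423858848 / 14641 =-1519870491.01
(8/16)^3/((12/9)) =3/32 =0.09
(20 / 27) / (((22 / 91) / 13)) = 11830 / 297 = 39.83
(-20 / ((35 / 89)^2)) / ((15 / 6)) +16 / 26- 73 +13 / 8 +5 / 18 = -140126923 / 1146600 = -122.21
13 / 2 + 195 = 403 / 2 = 201.50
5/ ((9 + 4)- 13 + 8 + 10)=5/ 18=0.28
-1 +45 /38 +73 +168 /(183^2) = 31046431 /424194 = 73.19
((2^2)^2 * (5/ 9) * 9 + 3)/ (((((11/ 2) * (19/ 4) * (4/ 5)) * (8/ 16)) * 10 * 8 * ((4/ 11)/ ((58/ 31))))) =2407/ 4712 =0.51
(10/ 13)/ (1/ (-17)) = -170/ 13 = -13.08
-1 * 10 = -10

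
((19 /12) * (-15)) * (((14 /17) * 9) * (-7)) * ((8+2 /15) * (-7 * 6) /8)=-3577833 /68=-52615.19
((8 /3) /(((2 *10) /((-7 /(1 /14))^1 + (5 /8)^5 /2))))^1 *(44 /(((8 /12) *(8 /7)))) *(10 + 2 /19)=-7621.72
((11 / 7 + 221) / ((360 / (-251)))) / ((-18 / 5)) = 195529 / 4536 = 43.11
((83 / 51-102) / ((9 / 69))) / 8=-96.19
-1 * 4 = -4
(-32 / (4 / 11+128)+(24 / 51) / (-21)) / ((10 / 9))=-10272 / 42007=-0.24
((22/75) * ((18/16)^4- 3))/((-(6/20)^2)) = 20999/4608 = 4.56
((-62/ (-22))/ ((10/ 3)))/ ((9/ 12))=62/ 55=1.13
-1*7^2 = -49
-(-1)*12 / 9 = 4 / 3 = 1.33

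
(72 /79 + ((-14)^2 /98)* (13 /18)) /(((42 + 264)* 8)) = 0.00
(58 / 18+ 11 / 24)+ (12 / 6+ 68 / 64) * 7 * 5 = 15965 / 144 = 110.87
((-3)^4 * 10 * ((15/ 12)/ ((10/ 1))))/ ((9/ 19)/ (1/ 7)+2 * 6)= 2565/ 388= 6.61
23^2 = 529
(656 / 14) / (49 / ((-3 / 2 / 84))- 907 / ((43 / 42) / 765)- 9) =-14104 / 204822023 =-0.00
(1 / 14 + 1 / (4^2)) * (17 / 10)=51 / 224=0.23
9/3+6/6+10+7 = 21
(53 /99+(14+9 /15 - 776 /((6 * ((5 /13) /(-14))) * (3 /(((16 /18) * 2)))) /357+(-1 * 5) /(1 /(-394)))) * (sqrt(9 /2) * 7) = 1584828581 * sqrt(2) /75735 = 29593.80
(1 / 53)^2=1 / 2809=0.00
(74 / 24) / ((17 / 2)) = 0.36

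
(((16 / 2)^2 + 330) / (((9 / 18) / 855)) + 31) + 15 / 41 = 27624626 / 41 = 673771.37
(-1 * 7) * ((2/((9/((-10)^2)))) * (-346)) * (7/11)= 3390800/99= 34250.51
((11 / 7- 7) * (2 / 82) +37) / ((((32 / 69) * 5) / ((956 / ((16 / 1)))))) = 174491271 / 183680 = 949.97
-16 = -16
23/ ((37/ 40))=920/ 37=24.86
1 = 1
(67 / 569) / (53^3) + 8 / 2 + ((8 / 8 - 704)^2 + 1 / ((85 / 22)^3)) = 25710518357337649924 / 52023150858625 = 494213.02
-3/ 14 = -0.21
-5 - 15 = -20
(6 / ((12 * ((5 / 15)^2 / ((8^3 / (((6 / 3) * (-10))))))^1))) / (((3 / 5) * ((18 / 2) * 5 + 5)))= -96 / 25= -3.84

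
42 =42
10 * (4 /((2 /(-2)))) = -40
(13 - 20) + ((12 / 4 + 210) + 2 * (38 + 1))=284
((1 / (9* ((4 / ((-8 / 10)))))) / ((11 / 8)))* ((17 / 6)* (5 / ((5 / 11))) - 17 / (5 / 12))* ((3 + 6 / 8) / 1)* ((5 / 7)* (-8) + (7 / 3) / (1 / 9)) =8.92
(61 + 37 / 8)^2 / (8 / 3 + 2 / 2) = 826875 / 704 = 1174.54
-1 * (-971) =971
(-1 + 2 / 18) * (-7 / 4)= 14 / 9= 1.56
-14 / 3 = -4.67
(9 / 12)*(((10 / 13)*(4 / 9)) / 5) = 2 / 39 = 0.05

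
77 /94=0.82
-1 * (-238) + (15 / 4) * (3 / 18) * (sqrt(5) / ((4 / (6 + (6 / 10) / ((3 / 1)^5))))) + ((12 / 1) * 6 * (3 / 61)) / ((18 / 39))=2431 * sqrt(5) / 2592 + 14986 / 61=247.77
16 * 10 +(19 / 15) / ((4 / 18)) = 1657 / 10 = 165.70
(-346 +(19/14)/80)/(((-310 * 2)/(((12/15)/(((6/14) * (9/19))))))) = 2454173/1116000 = 2.20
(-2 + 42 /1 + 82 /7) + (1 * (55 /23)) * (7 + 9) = 14486 /161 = 89.98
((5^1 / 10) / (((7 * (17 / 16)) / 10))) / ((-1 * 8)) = -10 / 119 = -0.08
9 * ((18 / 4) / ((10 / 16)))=324 / 5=64.80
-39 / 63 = -0.62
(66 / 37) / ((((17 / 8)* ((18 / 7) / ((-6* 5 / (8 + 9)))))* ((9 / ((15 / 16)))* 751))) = -1925 / 24091329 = -0.00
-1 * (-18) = 18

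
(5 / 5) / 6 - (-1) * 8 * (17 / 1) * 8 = 6529 / 6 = 1088.17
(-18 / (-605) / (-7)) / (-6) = 3 / 4235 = 0.00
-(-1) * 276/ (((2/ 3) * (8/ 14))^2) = 30429/ 16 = 1901.81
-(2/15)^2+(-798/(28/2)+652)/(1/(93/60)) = 830009/900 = 922.23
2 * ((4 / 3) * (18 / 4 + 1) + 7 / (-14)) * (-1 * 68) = -2788 / 3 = -929.33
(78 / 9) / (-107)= -26 / 321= -0.08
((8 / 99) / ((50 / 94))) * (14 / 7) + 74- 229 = -382873 / 2475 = -154.70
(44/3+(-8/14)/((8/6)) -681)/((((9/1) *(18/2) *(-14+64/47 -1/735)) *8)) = 11516645/141470388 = 0.08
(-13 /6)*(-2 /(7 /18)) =78 /7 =11.14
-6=-6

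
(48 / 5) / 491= 0.02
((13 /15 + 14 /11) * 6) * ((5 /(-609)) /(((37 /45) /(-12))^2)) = -68623200 /3056977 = -22.45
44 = 44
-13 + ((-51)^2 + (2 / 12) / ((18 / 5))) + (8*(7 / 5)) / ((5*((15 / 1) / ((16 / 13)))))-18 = 451075381 / 175500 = 2570.23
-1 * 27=-27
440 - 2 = 438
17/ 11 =1.55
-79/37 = -2.14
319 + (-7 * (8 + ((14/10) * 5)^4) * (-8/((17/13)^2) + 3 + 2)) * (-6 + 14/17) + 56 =139849167/4913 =28465.13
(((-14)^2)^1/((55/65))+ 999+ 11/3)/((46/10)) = 203660/759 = 268.33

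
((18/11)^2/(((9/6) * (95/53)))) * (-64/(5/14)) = -10257408/57475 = -178.47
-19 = -19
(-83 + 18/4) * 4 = -314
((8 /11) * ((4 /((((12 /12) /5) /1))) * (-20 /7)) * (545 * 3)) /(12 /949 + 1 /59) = -292944912000 /127589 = -2296004.45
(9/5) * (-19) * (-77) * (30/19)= 4158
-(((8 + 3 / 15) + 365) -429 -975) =5154 / 5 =1030.80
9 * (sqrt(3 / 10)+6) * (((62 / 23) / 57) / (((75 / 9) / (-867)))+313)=30291939 * sqrt(30) / 109250+181751634 / 10925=18154.99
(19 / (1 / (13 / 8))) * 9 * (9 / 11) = 20007 / 88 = 227.35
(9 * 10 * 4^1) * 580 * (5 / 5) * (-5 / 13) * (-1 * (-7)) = -7308000 / 13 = -562153.85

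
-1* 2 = -2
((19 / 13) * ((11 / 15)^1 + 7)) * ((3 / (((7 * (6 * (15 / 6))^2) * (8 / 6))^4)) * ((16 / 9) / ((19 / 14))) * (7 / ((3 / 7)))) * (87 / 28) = 841 / 7255828125000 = 0.00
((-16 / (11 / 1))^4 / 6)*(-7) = -229376 / 43923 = -5.22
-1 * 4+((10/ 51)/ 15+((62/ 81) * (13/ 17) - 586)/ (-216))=-94931/ 74358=-1.28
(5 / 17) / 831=0.00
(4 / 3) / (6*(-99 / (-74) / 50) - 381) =-7400 / 2113659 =-0.00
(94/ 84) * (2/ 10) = 47/ 210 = 0.22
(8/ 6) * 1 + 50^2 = 7504/ 3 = 2501.33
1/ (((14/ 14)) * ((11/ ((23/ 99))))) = 23/ 1089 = 0.02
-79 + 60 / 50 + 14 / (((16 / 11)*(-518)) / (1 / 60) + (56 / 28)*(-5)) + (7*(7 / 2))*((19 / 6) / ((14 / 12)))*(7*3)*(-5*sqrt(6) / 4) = -4353.69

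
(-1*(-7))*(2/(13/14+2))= 196/41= 4.78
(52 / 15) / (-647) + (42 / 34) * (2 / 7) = 57346 / 164985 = 0.35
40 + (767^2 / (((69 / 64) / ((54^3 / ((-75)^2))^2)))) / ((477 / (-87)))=-37136716959355016 / 476171875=-77990152.10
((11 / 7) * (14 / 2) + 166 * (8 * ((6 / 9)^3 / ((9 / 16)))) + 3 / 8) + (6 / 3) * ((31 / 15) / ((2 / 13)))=7171069 / 9720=737.76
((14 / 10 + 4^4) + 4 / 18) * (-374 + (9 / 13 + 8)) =-18351719 / 195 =-94111.38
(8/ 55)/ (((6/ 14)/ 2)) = 112/ 165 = 0.68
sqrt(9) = 3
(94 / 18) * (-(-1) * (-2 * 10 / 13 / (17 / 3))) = -940 / 663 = -1.42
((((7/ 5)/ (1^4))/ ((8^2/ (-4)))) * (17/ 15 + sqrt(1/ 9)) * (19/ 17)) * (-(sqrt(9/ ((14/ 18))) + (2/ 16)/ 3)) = 1463/ 244800 + 627 * sqrt(7)/ 3400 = 0.49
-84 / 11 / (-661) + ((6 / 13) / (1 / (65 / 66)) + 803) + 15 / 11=5851917 / 7271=804.83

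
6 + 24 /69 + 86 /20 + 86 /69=8207 /690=11.89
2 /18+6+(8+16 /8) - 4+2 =127 /9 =14.11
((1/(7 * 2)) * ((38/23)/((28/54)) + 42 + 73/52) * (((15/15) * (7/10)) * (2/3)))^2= 152141342809/63081345600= 2.41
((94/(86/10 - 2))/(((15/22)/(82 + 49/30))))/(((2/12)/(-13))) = -6131996/45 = -136266.58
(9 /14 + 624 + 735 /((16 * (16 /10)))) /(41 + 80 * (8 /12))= 1756215 /253568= 6.93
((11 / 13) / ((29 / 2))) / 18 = 11 / 3393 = 0.00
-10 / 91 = -0.11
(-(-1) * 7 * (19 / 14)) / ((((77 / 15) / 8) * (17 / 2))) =2280 / 1309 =1.74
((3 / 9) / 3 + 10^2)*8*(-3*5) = -36040 / 3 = -12013.33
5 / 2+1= 7 / 2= 3.50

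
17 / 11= 1.55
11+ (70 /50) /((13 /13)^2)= 62 /5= 12.40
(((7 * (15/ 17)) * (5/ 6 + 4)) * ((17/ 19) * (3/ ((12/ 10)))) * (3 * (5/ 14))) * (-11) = -119625/ 152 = -787.01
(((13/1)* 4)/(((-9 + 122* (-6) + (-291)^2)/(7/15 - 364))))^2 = 5025250321/99083300625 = 0.05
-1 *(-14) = 14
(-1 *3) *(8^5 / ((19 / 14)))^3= -289637751035265024 / 6859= -42227402104572.83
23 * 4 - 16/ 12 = 90.67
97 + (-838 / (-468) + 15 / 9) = 23507 / 234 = 100.46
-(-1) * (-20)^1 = -20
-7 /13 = -0.54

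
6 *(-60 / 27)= -40 / 3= -13.33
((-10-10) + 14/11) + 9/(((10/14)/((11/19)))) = -11947/1045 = -11.43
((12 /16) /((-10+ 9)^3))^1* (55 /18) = -55 /24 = -2.29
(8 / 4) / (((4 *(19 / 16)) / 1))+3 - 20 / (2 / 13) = -2405 / 19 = -126.58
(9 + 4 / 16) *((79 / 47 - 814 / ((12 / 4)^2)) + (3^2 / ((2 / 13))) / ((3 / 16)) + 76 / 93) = 108706555 / 52452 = 2072.50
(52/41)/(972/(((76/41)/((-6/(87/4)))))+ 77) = -28652/1528357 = -0.02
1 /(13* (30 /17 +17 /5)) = 85 /5707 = 0.01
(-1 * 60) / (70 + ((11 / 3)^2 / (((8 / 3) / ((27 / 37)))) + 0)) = -17760 / 21809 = -0.81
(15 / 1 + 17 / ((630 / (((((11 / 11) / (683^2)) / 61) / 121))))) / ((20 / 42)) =32537817670067 / 1032946592700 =31.50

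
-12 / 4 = -3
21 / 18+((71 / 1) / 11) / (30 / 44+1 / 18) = 9.92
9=9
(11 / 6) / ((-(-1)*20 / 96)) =44 / 5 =8.80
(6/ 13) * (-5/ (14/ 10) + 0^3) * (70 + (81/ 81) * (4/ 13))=-137100/ 1183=-115.89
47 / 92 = 0.51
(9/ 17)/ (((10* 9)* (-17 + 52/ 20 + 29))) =1/ 2482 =0.00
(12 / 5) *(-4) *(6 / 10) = -144 / 25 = -5.76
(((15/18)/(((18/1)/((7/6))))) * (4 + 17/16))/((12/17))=595/1536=0.39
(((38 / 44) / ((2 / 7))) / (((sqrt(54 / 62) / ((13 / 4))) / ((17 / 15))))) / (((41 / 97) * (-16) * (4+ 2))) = -2851121 * sqrt(93) / 93519360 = -0.29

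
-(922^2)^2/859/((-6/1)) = 361321403528/2577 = 140210090.62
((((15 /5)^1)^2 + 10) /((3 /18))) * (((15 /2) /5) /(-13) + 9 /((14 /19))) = 125514 /91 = 1379.27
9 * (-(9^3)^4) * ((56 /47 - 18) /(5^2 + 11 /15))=15060555032849325 /9071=1660297104271.78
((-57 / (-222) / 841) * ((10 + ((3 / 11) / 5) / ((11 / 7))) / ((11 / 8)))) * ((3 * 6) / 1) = 8305128 / 207083635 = 0.04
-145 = -145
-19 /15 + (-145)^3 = -45729394 /15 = -3048626.27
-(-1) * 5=5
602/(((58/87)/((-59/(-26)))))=53277/26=2049.12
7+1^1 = 8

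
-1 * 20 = -20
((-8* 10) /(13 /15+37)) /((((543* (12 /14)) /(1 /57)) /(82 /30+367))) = -194110 /6592563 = -0.03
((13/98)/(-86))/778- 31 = -203266517/6556984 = -31.00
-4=-4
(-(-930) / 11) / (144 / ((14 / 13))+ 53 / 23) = 149730 / 240889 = 0.62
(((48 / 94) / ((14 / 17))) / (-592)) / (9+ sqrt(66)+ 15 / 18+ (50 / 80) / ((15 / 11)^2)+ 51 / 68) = -1061370 / 4940205109+ 97200*sqrt(66) / 4940205109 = -0.00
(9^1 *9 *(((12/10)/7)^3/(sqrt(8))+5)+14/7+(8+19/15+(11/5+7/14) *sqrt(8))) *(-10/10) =-6244/15- 235899 *sqrt(2)/42875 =-424.05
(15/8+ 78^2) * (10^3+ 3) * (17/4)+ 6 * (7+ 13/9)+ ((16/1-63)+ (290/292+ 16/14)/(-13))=16544301468925/637728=25942567.16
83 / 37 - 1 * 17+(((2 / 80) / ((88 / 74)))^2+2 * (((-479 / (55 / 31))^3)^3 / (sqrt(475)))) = -70194787057819666320468741284830647298 * sqrt(19) / 437509825478515625 - 1691238947 / 114611200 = -699348826769189348714.52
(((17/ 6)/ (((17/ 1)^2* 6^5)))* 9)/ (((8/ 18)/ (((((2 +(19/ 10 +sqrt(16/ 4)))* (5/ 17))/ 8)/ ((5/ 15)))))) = 0.00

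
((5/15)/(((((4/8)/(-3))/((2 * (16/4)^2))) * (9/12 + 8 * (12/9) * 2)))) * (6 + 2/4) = -4992/265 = -18.84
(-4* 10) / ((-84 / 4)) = 40 / 21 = 1.90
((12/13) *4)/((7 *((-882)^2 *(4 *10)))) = 1/58992570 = 0.00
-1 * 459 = -459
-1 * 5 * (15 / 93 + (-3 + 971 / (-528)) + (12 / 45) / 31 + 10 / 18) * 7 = 7069741 / 49104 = 143.97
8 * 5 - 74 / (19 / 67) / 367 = 273962 / 6973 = 39.29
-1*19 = -19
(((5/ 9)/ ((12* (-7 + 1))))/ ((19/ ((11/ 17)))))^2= 3025/ 43808164416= 0.00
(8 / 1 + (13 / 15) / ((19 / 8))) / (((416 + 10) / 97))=115624 / 60705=1.90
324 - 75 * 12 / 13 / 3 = 3912 / 13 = 300.92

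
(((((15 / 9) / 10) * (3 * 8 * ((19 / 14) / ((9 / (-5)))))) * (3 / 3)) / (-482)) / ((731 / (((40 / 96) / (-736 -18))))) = -475 / 100421698104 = -0.00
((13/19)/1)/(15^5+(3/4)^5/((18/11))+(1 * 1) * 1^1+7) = 26624/29549116939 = 0.00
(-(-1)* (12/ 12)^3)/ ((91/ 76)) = 76/ 91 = 0.84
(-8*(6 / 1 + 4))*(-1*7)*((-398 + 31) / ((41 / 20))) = -4110400 / 41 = -100253.66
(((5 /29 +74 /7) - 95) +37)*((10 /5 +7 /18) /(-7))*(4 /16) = 412499 /102312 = 4.03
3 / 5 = 0.60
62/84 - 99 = -4127/42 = -98.26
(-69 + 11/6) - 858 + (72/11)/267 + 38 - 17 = -5310931/5874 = -904.14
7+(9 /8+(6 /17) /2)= 1129 /136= 8.30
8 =8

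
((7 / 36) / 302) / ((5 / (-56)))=-49 / 6795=-0.01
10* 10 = 100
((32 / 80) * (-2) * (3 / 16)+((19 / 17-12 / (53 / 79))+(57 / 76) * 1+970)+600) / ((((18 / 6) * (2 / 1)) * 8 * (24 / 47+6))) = 13708349 / 2757060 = 4.97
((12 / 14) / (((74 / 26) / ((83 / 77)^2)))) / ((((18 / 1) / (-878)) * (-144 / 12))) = 39315523 / 27640998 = 1.42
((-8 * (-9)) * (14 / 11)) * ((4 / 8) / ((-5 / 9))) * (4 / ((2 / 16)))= -145152 / 55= -2639.13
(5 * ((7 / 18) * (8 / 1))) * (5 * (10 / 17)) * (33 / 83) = 77000 / 4233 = 18.19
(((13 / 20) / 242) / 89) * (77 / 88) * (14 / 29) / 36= 637 / 1798853760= 0.00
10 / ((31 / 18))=180 / 31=5.81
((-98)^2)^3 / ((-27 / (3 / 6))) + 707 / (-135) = -738201984289 / 45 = -16404488539.76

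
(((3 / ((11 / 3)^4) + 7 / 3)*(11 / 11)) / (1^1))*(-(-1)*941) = 97126256 / 43923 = 2211.28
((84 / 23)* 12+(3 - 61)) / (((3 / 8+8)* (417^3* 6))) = -0.00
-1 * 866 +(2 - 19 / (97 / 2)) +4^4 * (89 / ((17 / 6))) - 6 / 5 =59164636 / 8245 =7175.82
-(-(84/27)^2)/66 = 392/2673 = 0.15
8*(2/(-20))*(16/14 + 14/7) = -88/35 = -2.51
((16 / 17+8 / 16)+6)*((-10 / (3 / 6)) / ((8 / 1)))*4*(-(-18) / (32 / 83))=-944955 / 272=-3474.10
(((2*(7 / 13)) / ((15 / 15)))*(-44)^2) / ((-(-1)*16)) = 1694 / 13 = 130.31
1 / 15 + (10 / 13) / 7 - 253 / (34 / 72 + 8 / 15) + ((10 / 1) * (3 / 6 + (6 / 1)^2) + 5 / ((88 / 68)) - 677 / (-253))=120.11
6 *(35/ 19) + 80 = 1730/ 19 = 91.05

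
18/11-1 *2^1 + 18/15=46/55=0.84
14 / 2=7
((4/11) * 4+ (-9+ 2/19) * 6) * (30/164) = -81375/8569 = -9.50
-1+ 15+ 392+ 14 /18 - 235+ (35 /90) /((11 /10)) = 17041 /99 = 172.13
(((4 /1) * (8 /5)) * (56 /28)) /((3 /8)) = 512 /15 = 34.13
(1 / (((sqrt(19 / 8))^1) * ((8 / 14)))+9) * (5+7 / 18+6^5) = 980455 * sqrt(38) / 684+140065 / 2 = 78868.66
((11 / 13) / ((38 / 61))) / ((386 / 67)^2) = 3012119 / 73604024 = 0.04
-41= -41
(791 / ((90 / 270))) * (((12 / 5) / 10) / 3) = 4746 / 25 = 189.84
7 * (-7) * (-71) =3479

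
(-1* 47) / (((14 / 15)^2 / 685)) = -7243875 / 196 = -36958.55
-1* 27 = -27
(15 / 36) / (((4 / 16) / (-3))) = -5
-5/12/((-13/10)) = 25/78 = 0.32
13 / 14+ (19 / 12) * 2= 86 / 21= 4.10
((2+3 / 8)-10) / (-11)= 61 / 88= 0.69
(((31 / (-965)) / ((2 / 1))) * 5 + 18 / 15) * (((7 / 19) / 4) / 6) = 15127 / 880080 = 0.02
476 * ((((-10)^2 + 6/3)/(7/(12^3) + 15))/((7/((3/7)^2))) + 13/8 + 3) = 5809409813/2540846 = 2286.41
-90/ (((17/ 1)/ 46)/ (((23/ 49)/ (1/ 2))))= -228.62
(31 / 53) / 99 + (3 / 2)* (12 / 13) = 94849 / 68211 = 1.39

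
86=86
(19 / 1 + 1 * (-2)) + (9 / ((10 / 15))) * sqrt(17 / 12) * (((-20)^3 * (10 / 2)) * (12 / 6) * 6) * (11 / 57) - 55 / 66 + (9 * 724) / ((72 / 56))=30505 / 6 - 3960000 * sqrt(51) / 19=-1483339.86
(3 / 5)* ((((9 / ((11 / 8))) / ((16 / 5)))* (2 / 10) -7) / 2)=-87 / 44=-1.98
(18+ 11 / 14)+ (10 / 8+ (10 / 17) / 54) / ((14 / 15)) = 172531 / 8568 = 20.14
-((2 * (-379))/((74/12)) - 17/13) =59753/481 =124.23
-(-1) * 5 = 5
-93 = -93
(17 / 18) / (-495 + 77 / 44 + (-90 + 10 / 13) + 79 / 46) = -10166 / 6251337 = -0.00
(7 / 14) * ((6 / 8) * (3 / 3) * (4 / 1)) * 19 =57 / 2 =28.50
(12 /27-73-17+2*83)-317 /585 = 14801 /195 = 75.90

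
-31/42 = -0.74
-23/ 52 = -0.44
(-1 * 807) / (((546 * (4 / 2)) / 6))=-807 / 182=-4.43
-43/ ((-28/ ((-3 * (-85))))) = 10965/ 28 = 391.61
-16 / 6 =-8 / 3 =-2.67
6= 6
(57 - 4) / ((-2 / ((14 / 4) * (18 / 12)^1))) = -1113 / 8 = -139.12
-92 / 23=-4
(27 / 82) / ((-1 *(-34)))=27 / 2788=0.01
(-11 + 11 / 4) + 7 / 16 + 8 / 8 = -109 / 16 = -6.81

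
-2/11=-0.18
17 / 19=0.89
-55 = -55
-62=-62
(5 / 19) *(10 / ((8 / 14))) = 175 / 38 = 4.61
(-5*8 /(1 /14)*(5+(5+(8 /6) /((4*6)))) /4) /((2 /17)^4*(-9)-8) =529105535 /3007404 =175.93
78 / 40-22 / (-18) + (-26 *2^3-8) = -38309 / 180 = -212.83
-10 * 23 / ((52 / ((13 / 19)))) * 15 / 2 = -1725 / 76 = -22.70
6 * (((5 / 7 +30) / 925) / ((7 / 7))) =258 / 1295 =0.20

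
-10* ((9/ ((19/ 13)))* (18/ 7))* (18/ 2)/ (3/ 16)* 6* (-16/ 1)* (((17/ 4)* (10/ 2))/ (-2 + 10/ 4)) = 4124390400/ 133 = 31010454.14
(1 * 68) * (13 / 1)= 884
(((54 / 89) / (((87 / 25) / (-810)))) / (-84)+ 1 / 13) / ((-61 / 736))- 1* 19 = -576140801 / 14327131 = -40.21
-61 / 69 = -0.88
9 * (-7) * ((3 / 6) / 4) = -63 / 8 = -7.88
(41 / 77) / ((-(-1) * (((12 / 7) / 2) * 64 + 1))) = 41 / 4301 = 0.01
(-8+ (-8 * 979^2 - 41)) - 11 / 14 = -107346089 / 14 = -7667577.79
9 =9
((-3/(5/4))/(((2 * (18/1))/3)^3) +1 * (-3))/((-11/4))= 2161/1980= 1.09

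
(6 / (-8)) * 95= -285 / 4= -71.25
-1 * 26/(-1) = 26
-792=-792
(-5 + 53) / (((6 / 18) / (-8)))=-1152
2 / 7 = 0.29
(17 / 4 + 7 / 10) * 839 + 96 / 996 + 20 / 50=6894887 / 1660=4153.55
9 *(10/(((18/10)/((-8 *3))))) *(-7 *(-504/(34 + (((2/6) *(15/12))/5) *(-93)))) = -161280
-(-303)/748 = 303/748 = 0.41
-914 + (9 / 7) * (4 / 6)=-6392 / 7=-913.14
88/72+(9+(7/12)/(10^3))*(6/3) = 346021/18000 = 19.22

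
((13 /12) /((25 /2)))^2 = 169 /22500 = 0.01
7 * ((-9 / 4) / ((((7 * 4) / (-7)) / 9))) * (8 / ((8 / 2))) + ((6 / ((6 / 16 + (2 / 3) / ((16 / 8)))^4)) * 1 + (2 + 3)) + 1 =67290663 / 668168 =100.71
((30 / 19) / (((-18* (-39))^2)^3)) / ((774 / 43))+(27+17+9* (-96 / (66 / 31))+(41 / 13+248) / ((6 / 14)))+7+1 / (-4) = 17330943513734176991239 / 75039548725579508928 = 230.96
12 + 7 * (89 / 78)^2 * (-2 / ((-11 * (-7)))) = 393623 / 33462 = 11.76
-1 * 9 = -9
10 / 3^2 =10 / 9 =1.11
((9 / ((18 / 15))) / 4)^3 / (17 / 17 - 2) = -3375 / 512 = -6.59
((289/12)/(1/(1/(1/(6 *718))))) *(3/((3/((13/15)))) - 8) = -11101357/15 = -740090.47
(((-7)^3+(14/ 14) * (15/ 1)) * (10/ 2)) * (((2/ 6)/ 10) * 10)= -546.67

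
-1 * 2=-2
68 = 68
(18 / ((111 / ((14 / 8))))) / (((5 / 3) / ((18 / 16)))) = 567 / 2960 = 0.19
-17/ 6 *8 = -68/ 3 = -22.67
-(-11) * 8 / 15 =88 / 15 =5.87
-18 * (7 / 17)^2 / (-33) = 294 / 3179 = 0.09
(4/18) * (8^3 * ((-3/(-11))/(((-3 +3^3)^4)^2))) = 1/3547348992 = 0.00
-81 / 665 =-0.12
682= 682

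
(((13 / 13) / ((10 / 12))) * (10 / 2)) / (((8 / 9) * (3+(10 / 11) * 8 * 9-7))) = 297 / 2704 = 0.11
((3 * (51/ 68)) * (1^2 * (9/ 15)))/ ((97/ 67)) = 1809/ 1940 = 0.93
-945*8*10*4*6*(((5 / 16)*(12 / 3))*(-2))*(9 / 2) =20412000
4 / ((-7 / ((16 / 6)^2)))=-256 / 63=-4.06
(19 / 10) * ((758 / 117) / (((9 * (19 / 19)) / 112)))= 806512 / 5265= 153.18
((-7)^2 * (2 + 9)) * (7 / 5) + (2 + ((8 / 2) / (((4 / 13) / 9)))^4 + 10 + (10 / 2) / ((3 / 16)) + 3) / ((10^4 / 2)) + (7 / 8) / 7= 573487163 / 15000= 38232.48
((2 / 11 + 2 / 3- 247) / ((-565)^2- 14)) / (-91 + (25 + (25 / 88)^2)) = 5718592 / 488851536207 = 0.00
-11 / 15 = -0.73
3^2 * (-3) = -27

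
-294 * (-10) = 2940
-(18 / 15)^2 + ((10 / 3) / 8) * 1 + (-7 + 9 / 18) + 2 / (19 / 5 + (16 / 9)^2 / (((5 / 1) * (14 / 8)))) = -24924829 / 3539100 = -7.04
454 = 454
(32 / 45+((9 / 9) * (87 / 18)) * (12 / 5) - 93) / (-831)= 3631 / 37395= 0.10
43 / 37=1.16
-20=-20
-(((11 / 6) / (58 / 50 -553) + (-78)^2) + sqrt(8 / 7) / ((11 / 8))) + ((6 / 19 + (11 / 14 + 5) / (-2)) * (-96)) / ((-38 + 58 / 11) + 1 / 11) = -24075774854567 / 3952305672 -16 * sqrt(14) / 77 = -6092.35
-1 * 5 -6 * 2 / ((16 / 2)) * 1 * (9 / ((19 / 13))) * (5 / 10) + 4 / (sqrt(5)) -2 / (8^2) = -5867 / 608 + 4 * sqrt(5) / 5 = -7.86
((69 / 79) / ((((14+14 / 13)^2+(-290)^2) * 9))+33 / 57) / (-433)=-37153254665 / 27787201685484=-0.00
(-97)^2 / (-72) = -130.68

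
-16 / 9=-1.78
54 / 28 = 1.93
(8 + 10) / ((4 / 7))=63 / 2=31.50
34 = 34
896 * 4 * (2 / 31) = 7168 / 31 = 231.23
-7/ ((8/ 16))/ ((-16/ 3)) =21/ 8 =2.62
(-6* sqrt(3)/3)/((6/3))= -1.73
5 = 5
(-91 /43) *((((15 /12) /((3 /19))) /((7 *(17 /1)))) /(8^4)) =-1235 /35930112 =-0.00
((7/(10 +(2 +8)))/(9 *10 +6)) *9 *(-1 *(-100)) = 105/32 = 3.28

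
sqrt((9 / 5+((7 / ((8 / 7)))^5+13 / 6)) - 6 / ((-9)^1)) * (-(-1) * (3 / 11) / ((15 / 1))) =sqrt(127182183330) / 211200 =1.69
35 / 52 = 0.67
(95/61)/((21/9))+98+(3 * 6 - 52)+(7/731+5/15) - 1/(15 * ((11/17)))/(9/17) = 30043616842/463523445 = 64.82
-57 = -57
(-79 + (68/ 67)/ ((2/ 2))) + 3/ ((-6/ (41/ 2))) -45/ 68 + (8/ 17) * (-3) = -205723/ 2278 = -90.31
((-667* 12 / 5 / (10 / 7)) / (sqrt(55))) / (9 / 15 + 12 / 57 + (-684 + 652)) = 532266* sqrt(55) / 814825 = 4.84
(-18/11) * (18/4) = -81/11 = -7.36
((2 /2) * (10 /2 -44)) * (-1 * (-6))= -234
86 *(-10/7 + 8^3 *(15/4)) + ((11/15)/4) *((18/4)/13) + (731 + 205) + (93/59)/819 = 106907447407/644280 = 165933.21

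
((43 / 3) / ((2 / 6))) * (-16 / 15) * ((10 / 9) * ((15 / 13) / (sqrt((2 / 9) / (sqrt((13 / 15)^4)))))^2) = -688 / 3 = -229.33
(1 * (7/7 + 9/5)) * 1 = 14/5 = 2.80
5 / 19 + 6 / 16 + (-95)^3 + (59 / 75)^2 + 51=-733010945263 / 855000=-857322.74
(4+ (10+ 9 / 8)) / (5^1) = 121 / 40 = 3.02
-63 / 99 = -7 / 11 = -0.64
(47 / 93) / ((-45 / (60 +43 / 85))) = -241721 / 355725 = -0.68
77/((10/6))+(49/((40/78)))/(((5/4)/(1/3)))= 1792/25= 71.68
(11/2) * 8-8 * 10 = -36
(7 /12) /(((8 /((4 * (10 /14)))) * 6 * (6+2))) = 5 /1152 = 0.00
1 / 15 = 0.07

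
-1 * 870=-870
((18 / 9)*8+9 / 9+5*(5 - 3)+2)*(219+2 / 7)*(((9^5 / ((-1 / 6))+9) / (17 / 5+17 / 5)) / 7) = -78854983875 / 1666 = -47331923.09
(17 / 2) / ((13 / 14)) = 119 / 13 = 9.15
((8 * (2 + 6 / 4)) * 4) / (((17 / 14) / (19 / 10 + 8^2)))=6078.31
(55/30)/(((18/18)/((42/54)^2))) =539/486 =1.11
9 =9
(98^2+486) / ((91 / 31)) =312790 / 91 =3437.25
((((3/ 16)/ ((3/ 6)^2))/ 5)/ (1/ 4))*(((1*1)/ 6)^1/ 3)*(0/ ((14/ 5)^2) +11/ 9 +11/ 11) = 2/ 27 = 0.07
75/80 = 15/16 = 0.94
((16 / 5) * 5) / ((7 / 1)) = 2.29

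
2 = 2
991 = 991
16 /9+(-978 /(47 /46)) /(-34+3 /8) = 3441424 /113787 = 30.24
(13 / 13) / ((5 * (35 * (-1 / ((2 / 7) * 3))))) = -0.00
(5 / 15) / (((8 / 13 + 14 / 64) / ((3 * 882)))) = 366912 / 347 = 1057.38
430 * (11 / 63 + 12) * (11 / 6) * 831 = 502465535 / 63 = 7975643.41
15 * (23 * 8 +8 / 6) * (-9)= -25020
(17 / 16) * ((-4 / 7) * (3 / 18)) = -17 / 168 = -0.10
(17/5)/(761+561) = 17/6610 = 0.00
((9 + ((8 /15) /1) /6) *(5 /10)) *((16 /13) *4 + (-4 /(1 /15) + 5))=-88753 /390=-227.57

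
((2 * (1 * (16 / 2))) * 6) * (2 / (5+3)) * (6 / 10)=72 / 5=14.40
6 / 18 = 1 / 3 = 0.33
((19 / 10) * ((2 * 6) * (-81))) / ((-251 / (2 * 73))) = 1074.23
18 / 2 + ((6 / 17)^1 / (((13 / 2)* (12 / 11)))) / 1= 2000 / 221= 9.05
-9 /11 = -0.82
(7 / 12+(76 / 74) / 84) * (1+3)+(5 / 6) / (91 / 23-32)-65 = -12558689 / 200466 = -62.65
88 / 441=0.20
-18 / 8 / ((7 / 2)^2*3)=-3 / 49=-0.06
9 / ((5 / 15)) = 27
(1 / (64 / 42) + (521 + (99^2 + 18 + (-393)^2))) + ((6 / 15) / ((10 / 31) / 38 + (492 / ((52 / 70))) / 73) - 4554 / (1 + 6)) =933157078566653 / 5685159200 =164139.13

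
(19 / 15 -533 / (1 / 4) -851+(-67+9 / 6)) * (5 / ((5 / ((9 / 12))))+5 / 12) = -3555.11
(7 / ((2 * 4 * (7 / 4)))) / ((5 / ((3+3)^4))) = 648 / 5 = 129.60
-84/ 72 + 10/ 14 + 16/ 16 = 23/ 42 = 0.55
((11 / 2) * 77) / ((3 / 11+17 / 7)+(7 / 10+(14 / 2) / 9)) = 2934855 / 28961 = 101.34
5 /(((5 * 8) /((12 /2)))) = 3 /4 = 0.75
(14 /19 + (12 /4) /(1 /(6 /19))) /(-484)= -8 /2299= -0.00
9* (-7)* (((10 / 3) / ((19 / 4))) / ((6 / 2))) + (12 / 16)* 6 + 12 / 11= -3823 / 418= -9.15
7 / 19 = 0.37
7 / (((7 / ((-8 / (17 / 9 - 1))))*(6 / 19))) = -57 / 2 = -28.50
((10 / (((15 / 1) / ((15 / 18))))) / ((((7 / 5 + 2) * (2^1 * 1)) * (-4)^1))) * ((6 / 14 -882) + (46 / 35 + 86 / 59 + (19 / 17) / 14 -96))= 342175345 / 17187408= 19.91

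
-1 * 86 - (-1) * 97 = 11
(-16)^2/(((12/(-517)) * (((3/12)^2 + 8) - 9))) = 529408/45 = 11764.62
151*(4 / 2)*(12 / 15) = 1208 / 5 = 241.60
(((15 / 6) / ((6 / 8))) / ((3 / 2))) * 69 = 153.33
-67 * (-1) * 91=6097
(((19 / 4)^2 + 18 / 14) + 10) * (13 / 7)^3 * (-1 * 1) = -8328827 / 38416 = -216.81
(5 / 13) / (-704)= -5 / 9152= -0.00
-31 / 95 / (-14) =31 / 1330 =0.02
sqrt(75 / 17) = 5 * sqrt(51) / 17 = 2.10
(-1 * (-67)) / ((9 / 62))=4154 / 9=461.56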